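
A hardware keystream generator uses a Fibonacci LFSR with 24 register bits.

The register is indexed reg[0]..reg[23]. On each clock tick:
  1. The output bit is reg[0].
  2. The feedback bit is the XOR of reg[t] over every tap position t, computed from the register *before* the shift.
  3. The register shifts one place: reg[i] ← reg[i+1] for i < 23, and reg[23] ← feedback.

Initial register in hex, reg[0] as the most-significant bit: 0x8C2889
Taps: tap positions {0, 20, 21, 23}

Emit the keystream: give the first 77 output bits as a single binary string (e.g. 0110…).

10001100001010001000100111001110000011101101010000001010101000001000100100101

step | reg (before) | out | fb
   0 | 100011000010100010001001 | 1 | 1
   1 | 000110000101000100010011 | 0 | 1
   2 | 001100001010001000100111 | 0 | 0
   3 | 011000010100010001001110 | 0 | 0
   4 | 110000101000100010011100 | 1 | 1
   5 | 100001010001000100111001 | 1 | 1
   6 | 000010100010001001110011 | 0 | 1
   7 | 000101000100010011100111 | 0 | 0
   8 | 001010001000100111001110 | 0 | 0
   9 | 010100010001001110011100 | 0 | 0
  10 | 101000100010011100111000 | 1 | 0
  11 | 010001000100111001110000 | 0 | 0
  12 | 100010001001110011100000 | 1 | 1
  13 | 000100010011100111000001 | 0 | 1
  14 | 001000100111001110000011 | 0 | 1
  15 | 010001001110011100000111 | 0 | 0
  16 | 100010011100111000001110 | 1 | 1
  17 | 000100111001110000011101 | 0 | 1
  18 | 001001110011100000111011 | 0 | 0
  19 | 010011100111000001110110 | 0 | 1
  20 | 100111001110000011101101 | 1 | 0
  21 | 001110011100000111011010 | 0 | 1
  22 | 011100111000001110110101 | 0 | 0
  23 | 111001110000011101101010 | 1 | 0
  24 | 110011100000111011010100 | 1 | 0
  25 | 100111000001110110101000 | 1 | 0
  26 | 001110000011101101010000 | 0 | 0
  27 | 011100000111011010100000 | 0 | 0
  28 | 111000001110110101000000 | 1 | 1
  29 | 110000011101101010000001 | 1 | 0
  30 | 100000111011010100000010 | 1 | 1
  31 | 000001110110101000000101 | 0 | 0
  32 | 000011101101010000001010 | 0 | 1
  33 | 000111011010100000010101 | 0 | 0
  34 | 001110110101000000101010 | 0 | 1
  35 | 011101101010000001010101 | 0 | 0
  36 | 111011010100000010101010 | 1 | 0
  37 | 110110101000000101010100 | 1 | 0
  38 | 101101010000001010101000 | 1 | 0
  39 | 011010100000010101010000 | 0 | 0
  40 | 110101000000101010100000 | 1 | 1
  41 | 101010000001010101000001 | 1 | 0
  42 | 010100000010101010000010 | 0 | 0
  43 | 101000000101010100000100 | 1 | 0
  44 | 010000001010101000001000 | 0 | 1
  45 | 100000010101010000010001 | 1 | 0
  46 | 000000101010100000100010 | 0 | 0
  47 | 000001010101000001000100 | 0 | 1
  48 | 000010101010000010001001 | 0 | 0
  49 | 000101010100000100010010 | 0 | 0
  50 | 001010101000001000100100 | 0 | 1
  51 | 010101010000010001001001 | 0 | 0
  52 | 101010100000100010010010 | 1 | 1
  53 | 010101000001000100100101 | 0 | 0
  54 | 101010000010001001001010 | 1 | 0
  55 | 010100000100010010010100 | 0 | 1
  56 | 101000001000100100101001 | 1 | 1
  57 | 010000010001001001010011 | 0 | 1
  58 | 100000100010010010100111 | 1 | 1
  59 | 000001000100100101001111 | 0 | 1
  60 | 000010001001001010011111 | 0 | 1
  61 | 000100010010010100111111 | 0 | 1
  62 | 001000100100101001111111 | 0 | 1
  63 | 010001001001010011111111 | 0 | 1
  64 | 100010010010100111111111 | 1 | 0
  65 | 000100100101001111111110 | 0 | 0
  66 | 001001001010011111111100 | 0 | 0
  67 | 010010010100111111111000 | 0 | 1
  68 | 100100101001111111110001 | 1 | 0
  69 | 001001010011111111100010 | 0 | 0
  70 | 010010100111111111000100 | 0 | 1
  71 | 100101001111111110001001 | 1 | 1
  72 | 001010011111111100010011 | 0 | 1
  73 | 010100111111111000100111 | 0 | 0
  74 | 101001111111110001001110 | 1 | 1
  75 | 010011111111100010011101 | 0 | 1
  76 | 100111111111000100111011 | 1 | 1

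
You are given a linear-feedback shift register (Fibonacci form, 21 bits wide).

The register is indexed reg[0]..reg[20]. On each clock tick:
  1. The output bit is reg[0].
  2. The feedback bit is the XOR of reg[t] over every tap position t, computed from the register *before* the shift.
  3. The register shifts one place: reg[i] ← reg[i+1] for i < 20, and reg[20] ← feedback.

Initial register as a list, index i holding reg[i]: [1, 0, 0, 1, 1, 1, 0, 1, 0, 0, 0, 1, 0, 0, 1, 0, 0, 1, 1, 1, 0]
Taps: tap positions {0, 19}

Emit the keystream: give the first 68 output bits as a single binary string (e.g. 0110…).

10011101000100100111000011011111010000110101001001100010101101110100

step | reg (before) | out | fb
   0 | 100111010001001001110 | 1 | 0
   1 | 001110100010010011100 | 0 | 0
   2 | 011101000100100111000 | 0 | 0
   3 | 111010001001001110000 | 1 | 1
   4 | 110100010010011100001 | 1 | 1
   5 | 101000100100111000011 | 1 | 0
   6 | 010001001001110000110 | 0 | 1
   7 | 100010010011100001101 | 1 | 1
   8 | 000100100111000011011 | 0 | 1
   9 | 001001001110000110111 | 0 | 1
  10 | 010010011100001101111 | 0 | 1
  11 | 100100111000011011111 | 1 | 0
  12 | 001001110000110111110 | 0 | 1
  13 | 010011100001101111101 | 0 | 0
  14 | 100111000011011111010 | 1 | 0
  15 | 001110000110111110100 | 0 | 0
  16 | 011100001101111101000 | 0 | 0
  17 | 111000011011111010000 | 1 | 1
  18 | 110000110111110100001 | 1 | 1
  19 | 100001101111101000011 | 1 | 0
  20 | 000011011111010000110 | 0 | 1
  21 | 000110111110100001101 | 0 | 0
  22 | 001101111101000011010 | 0 | 1
  23 | 011011111010000110101 | 0 | 0
  24 | 110111110100001101010 | 1 | 0
  25 | 101111101000011010100 | 1 | 1
  26 | 011111010000110101001 | 0 | 0
  27 | 111110100001101010010 | 1 | 0
  28 | 111101000011010100100 | 1 | 1
  29 | 111010000110101001001 | 1 | 1
  30 | 110100001101010010011 | 1 | 0
  31 | 101000011010100100110 | 1 | 0
  32 | 010000110101001001100 | 0 | 0
  33 | 100001101010010011000 | 1 | 1
  34 | 000011010100100110001 | 0 | 0
  35 | 000110101001001100010 | 0 | 1
  36 | 001101010010011000101 | 0 | 0
  37 | 011010100100110001010 | 0 | 1
  38 | 110101001001100010101 | 1 | 1
  39 | 101010010011000101011 | 1 | 0
  40 | 010100100110001010110 | 0 | 1
  41 | 101001001100010101101 | 1 | 1
  42 | 010010011000101011011 | 0 | 1
  43 | 100100110001010110111 | 1 | 0
  44 | 001001100010101101110 | 0 | 1
  45 | 010011000101011011101 | 0 | 0
  46 | 100110001010110111010 | 1 | 0
  47 | 001100010101101110100 | 0 | 0
  48 | 011000101011011101000 | 0 | 0
  49 | 110001010110111010000 | 1 | 1
  50 | 100010101101110100001 | 1 | 1
  51 | 000101011011101000011 | 0 | 1
  52 | 001010110111010000111 | 0 | 1
  53 | 010101101110100001111 | 0 | 1
  54 | 101011011101000011111 | 1 | 0
  55 | 010110111010000111110 | 0 | 1
  56 | 101101110100001111101 | 1 | 1
  57 | 011011101000011111011 | 0 | 1
  58 | 110111010000111110111 | 1 | 0
  59 | 101110100001111101110 | 1 | 0
  60 | 011101000011111011100 | 0 | 0
  61 | 111010000111110111000 | 1 | 1
  62 | 110100001111101110001 | 1 | 1
  63 | 101000011111011100011 | 1 | 0
  64 | 010000111110111000110 | 0 | 1
  65 | 100001111101110001101 | 1 | 1
  66 | 000011111011100011011 | 0 | 1
  67 | 000111110111000110111 | 0 | 1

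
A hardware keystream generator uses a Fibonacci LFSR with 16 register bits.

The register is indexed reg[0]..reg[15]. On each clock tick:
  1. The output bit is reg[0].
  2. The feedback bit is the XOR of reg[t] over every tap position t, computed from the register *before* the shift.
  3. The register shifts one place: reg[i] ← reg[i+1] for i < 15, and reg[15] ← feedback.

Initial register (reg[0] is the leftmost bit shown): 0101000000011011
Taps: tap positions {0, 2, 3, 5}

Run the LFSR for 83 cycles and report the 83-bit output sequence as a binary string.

k : reg_k → out_k, fb_k
0: 0101000000011011 → 0, fb=1
1: 1010000000110111 → 1, fb=0
2: 0100000001101110 → 0, fb=0
3: 1000000011011100 → 1, fb=1
4: 0000000110111001 → 0, fb=0
5: 0000001101110010 → 0, fb=0
6: 0000011011100100 → 0, fb=1
7: 0000110111001001 → 0, fb=1
8: 0001101110010011 → 0, fb=1
9: 0011011100100111 → 0, fb=1
10: 0110111001001111 → 0, fb=0
11: 1101110010011110 → 1, fb=1
12: 1011100100111101 → 1, fb=1
13: 0111001001111011 → 0, fb=0
14: 1110010011110110 → 1, fb=1
15: 1100100111101101 → 1, fb=1
16: 1001001111011011 → 1, fb=0
17: 0010011110110110 → 0, fb=0
18: 0100111101101100 → 0, fb=1
19: 1001111011011001 → 1, fb=1
20: 0011110110110011 → 0, fb=1
21: 0111101101100111 → 0, fb=0
22: 1111011011001110 → 1, fb=0
23: 1110110110011100 → 1, fb=1
24: 1101101100111001 → 1, fb=0
25: 1011011001110010 → 1, fb=0
26: 0110110011100100 → 0, fb=0
27: 1101100111001000 → 1, fb=0
28: 1011001110010000 → 1, fb=1
29: 0110011100100001 → 0, fb=0
30: 1100111001000010 → 1, fb=0
31: 1001110010000100 → 1, fb=1
32: 0011100100001001 → 0, fb=0
33: 0111001000010010 → 0, fb=0
34: 1110010000100100 → 1, fb=1
35: 1100100001001001 → 1, fb=1
36: 1001000010010011 → 1, fb=0
37: 0010000100100110 → 0, fb=1
38: 0100001001001101 → 0, fb=0
39: 1000010010011010 → 1, fb=0
40: 0000100100110100 → 0, fb=0
41: 0001001001101000 → 0, fb=1
42: 0010010011010001 → 0, fb=0
43: 0100100110100010 → 0, fb=0
44: 1001001101000100 → 1, fb=0
45: 0010011010001000 → 0, fb=0
46: 0100110100010000 → 0, fb=1
47: 1001101000100001 → 1, fb=0
48: 0011010001000010 → 0, fb=1
49: 0110100010000101 → 0, fb=1
50: 1101000100001011 → 1, fb=0
51: 1010001000010110 → 1, fb=0
52: 0100010000101100 → 0, fb=1
53: 1000100001011001 → 1, fb=1
54: 0001000010110011 → 0, fb=1
55: 0010000101100111 → 0, fb=1
56: 0100001011001111 → 0, fb=0
57: 1000010110011110 → 1, fb=0
58: 0000101100111100 → 0, fb=0
59: 0001011001111000 → 0, fb=0
60: 0010110011110000 → 0, fb=0
61: 0101100111100000 → 0, fb=1
62: 1011001111000001 → 1, fb=1
63: 0110011110000011 → 0, fb=0
64: 1100111100000110 → 1, fb=0
65: 1001111000001100 → 1, fb=1
66: 0011110000011001 → 0, fb=1
67: 0111100000110011 → 0, fb=0
68: 1111000001100110 → 1, fb=1
69: 1110000011001101 → 1, fb=0
70: 1100000110011010 → 1, fb=1
71: 1000001100110101 → 1, fb=1
72: 0000011001101011 → 0, fb=1
73: 0000110011010111 → 0, fb=1
74: 0001100110101111 → 0, fb=1
75: 0011001101011111 → 0, fb=0
76: 0110011010111110 → 0, fb=0
77: 1100110101111100 → 1, fb=0
78: 1001101011111000 → 1, fb=0
79: 0011010111110000 → 0, fb=1
80: 0110101111100001 → 0, fb=1
81: 1101011111000011 → 1, fb=1
82: 1010111110000111 → 1, fb=1

01010000000110111001001111011011001110010000100100110100010000101100111100000110011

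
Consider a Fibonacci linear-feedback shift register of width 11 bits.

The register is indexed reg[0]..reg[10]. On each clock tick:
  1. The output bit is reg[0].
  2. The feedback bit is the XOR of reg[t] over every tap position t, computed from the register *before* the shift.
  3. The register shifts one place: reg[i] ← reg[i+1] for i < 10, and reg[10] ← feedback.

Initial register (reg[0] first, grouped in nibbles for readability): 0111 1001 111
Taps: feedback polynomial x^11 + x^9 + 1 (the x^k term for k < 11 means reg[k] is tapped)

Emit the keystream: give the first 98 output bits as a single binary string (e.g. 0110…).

01111001111100111100110100110100100001110100000011011111111000110011000001111000000011000000000111

k : reg_k → out_k, fb_k
0: 01111001111 → 0, fb=1
1: 11110011111 → 1, fb=0
2: 11100111110 → 1, fb=0
3: 11001111100 → 1, fb=1
4: 10011111001 → 1, fb=1
5: 00111110011 → 0, fb=1
6: 01111100111 → 0, fb=1
7: 11111001111 → 1, fb=0
8: 11110011110 → 1, fb=0
9: 11100111100 → 1, fb=1
10: 11001111001 → 1, fb=1
11: 10011110011 → 1, fb=0
12: 00111100110 → 0, fb=1
13: 01111001101 → 0, fb=0
14: 11110011010 → 1, fb=0
15: 11100110100 → 1, fb=1
16: 11001101001 → 1, fb=1
17: 10011010011 → 1, fb=0
18: 00110100110 → 0, fb=1
19: 01101001101 → 0, fb=0
20: 11010011010 → 1, fb=0
21: 10100110100 → 1, fb=1
22: 01001101001 → 0, fb=0
23: 10011010010 → 1, fb=0
24: 00110100100 → 0, fb=0
25: 01101001000 → 0, fb=0
26: 11010010000 → 1, fb=1
27: 10100100001 → 1, fb=1
28: 01001000011 → 0, fb=1
29: 10010000111 → 1, fb=0
30: 00100001110 → 0, fb=1
31: 01000011101 → 0, fb=0
32: 10000111010 → 1, fb=0
33: 00001110100 → 0, fb=0
34: 00011101000 → 0, fb=0
35: 00111010000 → 0, fb=0
36: 01110100000 → 0, fb=0
37: 11101000000 → 1, fb=1
38: 11010000001 → 1, fb=1
39: 10100000011 → 1, fb=0
40: 01000000110 → 0, fb=1
41: 10000001101 → 1, fb=1
42: 00000011011 → 0, fb=1
43: 00000110111 → 0, fb=1
44: 00001101111 → 0, fb=1
45: 00011011111 → 0, fb=1
46: 00110111111 → 0, fb=1
47: 01101111111 → 0, fb=1
48: 11011111111 → 1, fb=0
49: 10111111110 → 1, fb=0
50: 01111111100 → 0, fb=0
51: 11111111000 → 1, fb=1
52: 11111110001 → 1, fb=1
53: 11111100011 → 1, fb=0
54: 11111000110 → 1, fb=0
55: 11110001100 → 1, fb=1
56: 11100011001 → 1, fb=1
57: 11000110011 → 1, fb=0
58: 10001100110 → 1, fb=0
59: 00011001100 → 0, fb=0
60: 00110011000 → 0, fb=0
61: 01100110000 → 0, fb=0
62: 11001100000 → 1, fb=1
63: 10011000001 → 1, fb=1
64: 00110000011 → 0, fb=1
65: 01100000111 → 0, fb=1
66: 11000001111 → 1, fb=0
67: 10000011110 → 1, fb=0
68: 00000111100 → 0, fb=0
69: 00001111000 → 0, fb=0
70: 00011110000 → 0, fb=0
71: 00111100000 → 0, fb=0
72: 01111000000 → 0, fb=0
73: 11110000000 → 1, fb=1
74: 11100000001 → 1, fb=1
75: 11000000011 → 1, fb=0
76: 10000000110 → 1, fb=0
77: 00000001100 → 0, fb=0
78: 00000011000 → 0, fb=0
79: 00000110000 → 0, fb=0
80: 00001100000 → 0, fb=0
81: 00011000000 → 0, fb=0
82: 00110000000 → 0, fb=0
83: 01100000000 → 0, fb=0
84: 11000000000 → 1, fb=1
85: 10000000001 → 1, fb=1
86: 00000000011 → 0, fb=1
87: 00000000111 → 0, fb=1
88: 00000001111 → 0, fb=1
89: 00000011111 → 0, fb=1
90: 00000111111 → 0, fb=1
91: 00001111111 → 0, fb=1
92: 00011111111 → 0, fb=1
93: 00111111111 → 0, fb=1
94: 01111111111 → 0, fb=1
95: 11111111111 → 1, fb=0
96: 11111111110 → 1, fb=0
97: 11111111100 → 1, fb=1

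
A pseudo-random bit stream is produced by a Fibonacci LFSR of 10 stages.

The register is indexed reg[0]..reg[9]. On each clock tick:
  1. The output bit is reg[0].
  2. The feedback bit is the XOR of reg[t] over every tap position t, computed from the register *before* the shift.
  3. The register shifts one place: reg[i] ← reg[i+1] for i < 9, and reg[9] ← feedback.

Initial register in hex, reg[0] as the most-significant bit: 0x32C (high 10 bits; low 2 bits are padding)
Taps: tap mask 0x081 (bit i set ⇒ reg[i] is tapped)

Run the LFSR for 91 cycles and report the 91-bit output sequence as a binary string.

0011001011010110011110101100011001111110010101010011001100101001111101001110000100011011001

k : reg_k → out_k, fb_k
0: 0011001011 → 0, fb=0
1: 0110010110 → 0, fb=1
2: 1100101101 → 1, fb=0
3: 1001011010 → 1, fb=1
4: 0010110101 → 0, fb=1
5: 0101101011 → 0, fb=0
6: 1011010110 → 1, fb=0
7: 0110101100 → 0, fb=1
8: 1101011001 → 1, fb=1
9: 1010110011 → 1, fb=1
10: 0101100111 → 0, fb=1
11: 1011001111 → 1, fb=0
12: 0110011110 → 0, fb=1
13: 1100111101 → 1, fb=0
14: 1001111010 → 1, fb=1
15: 0011110101 → 0, fb=1
16: 0111101011 → 0, fb=0
17: 1111010110 → 1, fb=0
18: 1110101100 → 1, fb=0
19: 1101011000 → 1, fb=1
20: 1010110001 → 1, fb=1
21: 0101100011 → 0, fb=0
22: 1011000110 → 1, fb=0
23: 0110001100 → 0, fb=1
24: 1100011001 → 1, fb=1
25: 1000110011 → 1, fb=1
26: 0001100111 → 0, fb=1
27: 0011001111 → 0, fb=1
28: 0110011111 → 0, fb=1
29: 1100111111 → 1, fb=0
30: 1001111110 → 1, fb=0
31: 0011111100 → 0, fb=1
32: 0111111001 → 0, fb=0
33: 1111110010 → 1, fb=1
34: 1111100101 → 1, fb=0
35: 1111001010 → 1, fb=1
36: 1110010101 → 1, fb=0
37: 1100101010 → 1, fb=1
38: 1001010101 → 1, fb=0
39: 0010101010 → 0, fb=0
40: 0101010100 → 0, fb=1
41: 1010101001 → 1, fb=1
42: 0101010011 → 0, fb=0
43: 1010100110 → 1, fb=0
44: 0101001100 → 0, fb=1
45: 1010011001 → 1, fb=1
46: 0100110011 → 0, fb=0
47: 1001100110 → 1, fb=0
48: 0011001100 → 0, fb=1
49: 0110011001 → 0, fb=0
50: 1100110010 → 1, fb=1
51: 1001100101 → 1, fb=0
52: 0011001010 → 0, fb=0
53: 0110010100 → 0, fb=1
54: 1100101001 → 1, fb=1
55: 1001010011 → 1, fb=1
56: 0010100111 → 0, fb=1
57: 0101001111 → 0, fb=1
58: 1010011111 → 1, fb=0
59: 0100111110 → 0, fb=1
60: 1001111101 → 1, fb=0
61: 0011111010 → 0, fb=0
62: 0111110100 → 0, fb=1
63: 1111101001 → 1, fb=1
64: 1111010011 → 1, fb=1
65: 1110100111 → 1, fb=0
66: 1101001110 → 1, fb=0
67: 1010011100 → 1, fb=0
68: 0100111000 → 0, fb=0
69: 1001110000 → 1, fb=1
70: 0011100001 → 0, fb=0
71: 0111000010 → 0, fb=0
72: 1110000100 → 1, fb=0
73: 1100001000 → 1, fb=1
74: 1000010001 → 1, fb=1
75: 0000100011 → 0, fb=0
76: 0001000110 → 0, fb=1
77: 0010001101 → 0, fb=1
78: 0100011011 → 0, fb=0
79: 1000110110 → 1, fb=0
80: 0001101100 → 0, fb=1
81: 0011011001 → 0, fb=0
82: 0110110010 → 0, fb=0
83: 1101100100 → 1, fb=0
84: 1011001000 → 1, fb=1
85: 0110010001 → 0, fb=0
86: 1100100010 → 1, fb=1
87: 1001000101 → 1, fb=0
88: 0010001010 → 0, fb=0
89: 0100010100 → 0, fb=1
90: 1000101001 → 1, fb=1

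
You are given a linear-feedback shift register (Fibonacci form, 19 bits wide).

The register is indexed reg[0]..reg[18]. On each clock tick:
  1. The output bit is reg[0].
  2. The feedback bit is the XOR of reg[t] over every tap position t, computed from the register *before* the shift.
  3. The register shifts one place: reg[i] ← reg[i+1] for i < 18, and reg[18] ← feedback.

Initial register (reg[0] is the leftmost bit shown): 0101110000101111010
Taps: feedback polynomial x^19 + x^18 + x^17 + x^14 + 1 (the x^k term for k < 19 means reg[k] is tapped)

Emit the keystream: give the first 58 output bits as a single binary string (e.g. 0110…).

0101110000101111010000010110010100000000001111000110111100

tick  register→output (feedback)
  0  0101110000101111010→0 (0)
  1  1011100001011110100→1 (0)
  2  0111000010111101000→0 (0)
  3  1110000101111010000→1 (0)
  4  1100001011110100000→1 (1)
  5  1000010111101000001→1 (0)
  6  0000101111010000010→0 (1)
  7  0001011110100000101→0 (1)
  8  0010111101000001011→0 (0)
  9  0101111010000010110→0 (0)
 10  1011110100000101100→1 (1)
 11  0111101000001011001→0 (0)
 12  1111010000010110010→1 (1)
 13  1110100000101100101→1 (0)
 14  1101000001011001010→1 (0)
 15  1010000010110010100→1 (0)
 16  0100000101100101000→0 (0)
 17  1000001011001010000→1 (0)
 18  0000010110010100000→0 (0)
 19  0000101100101000000→0 (0)
 20  0001011001010000000→0 (0)
 21  0010110010100000000→0 (0)
 22  0101100101000000000→0 (0)
 23  1011001010000000000→1 (1)
 24  0110010100000000001→0 (1)
 25  1100101000000000011→1 (1)
 26  1001010000000000111→1 (1)
 27  0010100000000001111→0 (0)
 28  0101000000000011110→0 (0)
 29  1010000000000111100→1 (0)
 30  0100000000001111000→0 (1)
 31  1000000000011110001→1 (1)
 32  0000000000111100011→0 (0)
 33  0000000001111000110→0 (1)
 34  0000000011110001101→0 (1)
 35  0000000111100011011→0 (1)
 36  0000001111000110111→0 (1)
 37  0000011110001101111→0 (0)
 38  0000111100011011110→0 (0)
 39  0001111000110111100→0 (1)
 40  0011110001101111001→0 (0)
 41  0111100011011110010→0 (0)
 42  1111000110111100100→1 (1)
 43  1110001101111001001→1 (0)
 44  1100011011110010010→1 (1)
 45  1000110111100100101→1 (0)
 46  0001101111001001010→0 (1)
 47  0011011110010010101→0 (0)
 48  0110111100100101010→0 (1)
 49  1101111001001010101→1 (1)
 50  1011110010010101011→1 (1)
 51  0111100100101010111→0 (1)
 52  1111001001010101111→1 (1)
 53  1110010010101011111→1 (0)
 54  1100100101010111110→1 (1)
 55  1001001010101111101→1 (1)
 56  0010010101011111011→0 (1)
 57  0100101010111110111→0 (1)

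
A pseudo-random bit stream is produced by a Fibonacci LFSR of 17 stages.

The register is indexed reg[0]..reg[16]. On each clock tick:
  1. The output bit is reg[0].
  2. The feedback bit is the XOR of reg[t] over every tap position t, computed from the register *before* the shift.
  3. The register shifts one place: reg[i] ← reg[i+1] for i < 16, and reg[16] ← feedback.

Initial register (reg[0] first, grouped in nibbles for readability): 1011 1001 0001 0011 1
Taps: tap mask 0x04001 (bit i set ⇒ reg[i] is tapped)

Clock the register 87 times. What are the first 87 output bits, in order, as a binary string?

101110010001001110101001101111100001011000011100100110000000111110111011011010101000110

k : reg_k → out_k, fb_k
0: 10111001000100111 → 1, fb=0
1: 01110010001001110 → 0, fb=1
2: 11100100010011101 → 1, fb=0
3: 11001000100111010 → 1, fb=1
4: 10010001001110101 → 1, fb=0
5: 00100010011101010 → 0, fb=0
6: 01000100111010100 → 0, fb=1
7: 10001001110101001 → 1, fb=1
8: 00010011101010011 → 0, fb=0
9: 00100111010100110 → 0, fb=1
10: 01001110101001101 → 0, fb=1
11: 10011101010011011 → 1, fb=1
12: 00111010100110111 → 0, fb=1
13: 01110101001101111 → 0, fb=1
14: 11101010011011111 → 1, fb=0
15: 11010100110111110 → 1, fb=0
16: 10101001101111100 → 1, fb=0
17: 01010011011111000 → 0, fb=0
18: 10100110111110000 → 1, fb=1
19: 01001101111100001 → 0, fb=0
20: 10011011111000010 → 1, fb=1
21: 00110111110000101 → 0, fb=1
22: 01101111100001011 → 0, fb=0
23: 11011111000010110 → 1, fb=0
24: 10111110000101100 → 1, fb=0
25: 01111100001011000 → 0, fb=0
26: 11111000010110000 → 1, fb=1
27: 11110000101100001 → 1, fb=1
28: 11100001011000011 → 1, fb=1
29: 11000010110000111 → 1, fb=0
30: 10000101100001110 → 1, fb=0
31: 00001011000011100 → 0, fb=1
32: 00010110000111001 → 0, fb=0
33: 00101100001110010 → 0, fb=0
34: 01011000011100100 → 0, fb=1
35: 10110000111001001 → 1, fb=1
36: 01100001110010011 → 0, fb=0
37: 11000011100100110 → 1, fb=0
38: 10000111001001100 → 1, fb=0
39: 00001110010011000 → 0, fb=0
40: 00011100100110000 → 0, fb=0
41: 00111001001100000 → 0, fb=0
42: 01110010011000000 → 0, fb=0
43: 11100100110000000 → 1, fb=1
44: 11001001100000001 → 1, fb=1
45: 10010011000000011 → 1, fb=1
46: 00100110000000111 → 0, fb=1
47: 01001100000001111 → 0, fb=1
48: 10011000000011111 → 1, fb=0
49: 00110000000111110 → 0, fb=1
50: 01100000001111101 → 0, fb=1
51: 11000000011111011 → 1, fb=1
52: 10000000111110111 → 1, fb=0
53: 00000001111101110 → 0, fb=1
54: 00000011111011101 → 0, fb=1
55: 00000111110111011 → 0, fb=0
56: 00001111101110110 → 0, fb=1
57: 00011111011101101 → 0, fb=1
58: 00111110111011011 → 0, fb=0
59: 01111101110110110 → 0, fb=1
60: 11111011101101101 → 1, fb=0
61: 11110111011011010 → 1, fb=1
62: 11101110110110101 → 1, fb=0
63: 11011101101101010 → 1, fb=1
64: 10111011011010101 → 1, fb=0
65: 01110110110101010 → 0, fb=0
66: 11101101101010100 → 1, fb=0
67: 11011011010101000 → 1, fb=1
68: 10110110101010001 → 1, fb=1
69: 01101101010100011 → 0, fb=0
70: 11011010101000110 → 1, fb=0
71: 10110101010001100 → 1, fb=0
72: 01101010100011000 → 0, fb=0
73: 11010101000110000 → 1, fb=1
74: 10101010001100001 → 1, fb=1
75: 01010100011000011 → 0, fb=0
76: 10101000110000110 → 1, fb=0
77: 01010001100001100 → 0, fb=1
78: 10100011000011001 → 1, fb=1
79: 01000110000110011 → 0, fb=0
80: 10001100001100110 → 1, fb=0
81: 00011000011001100 → 0, fb=1
82: 00110000110011001 → 0, fb=0
83: 01100001100110010 → 0, fb=0
84: 11000011001100100 → 1, fb=0
85: 10000110011001000 → 1, fb=1
86: 00001100110010001 → 0, fb=0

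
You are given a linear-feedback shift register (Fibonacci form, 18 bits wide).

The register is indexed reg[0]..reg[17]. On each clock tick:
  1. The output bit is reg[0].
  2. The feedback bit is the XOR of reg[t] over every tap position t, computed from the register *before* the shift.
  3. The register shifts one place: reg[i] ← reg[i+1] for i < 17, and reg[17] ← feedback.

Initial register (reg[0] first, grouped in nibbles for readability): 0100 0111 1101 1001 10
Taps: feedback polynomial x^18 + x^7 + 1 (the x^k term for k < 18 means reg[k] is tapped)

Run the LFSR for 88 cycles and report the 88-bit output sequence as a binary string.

0100011111011001101010101100001100110010110101101001011001100111011010010111010011110100

step | reg (before) | out | fb
   0 | 010001111101100110 | 0 | 1
   1 | 100011111011001101 | 1 | 0
   2 | 000111110110011010 | 0 | 1
   3 | 001111101100110101 | 0 | 0
   4 | 011111011001101010 | 0 | 1
   5 | 111110110011010101 | 1 | 0
   6 | 111101100110101010 | 1 | 1
   7 | 111011001101010101 | 1 | 1
   8 | 110110011010101011 | 1 | 0
   9 | 101100110101010110 | 1 | 0
  10 | 011001101010101100 | 0 | 0
  11 | 110011010101011000 | 1 | 0
  12 | 100110101010110000 | 1 | 1
  13 | 001101010101100001 | 0 | 1
  14 | 011010101011000011 | 0 | 0
  15 | 110101010110000110 | 1 | 0
  16 | 101010101100001100 | 1 | 1
  17 | 010101011000011001 | 0 | 1
  18 | 101010110000110011 | 1 | 0
  19 | 010101100001100110 | 0 | 0
  20 | 101011000011001100 | 1 | 1
  21 | 010110000110011001 | 0 | 0
  22 | 101100001100110010 | 1 | 1
  23 | 011000011001100101 | 0 | 1
  24 | 110000110011001011 | 1 | 0
  25 | 100001100110010110 | 1 | 1
  26 | 000011001100101101 | 0 | 0
  27 | 000110011001011010 | 0 | 1
  28 | 001100110010110101 | 0 | 1
  29 | 011001100101101011 | 0 | 0
  30 | 110011001011010110 | 1 | 1
  31 | 100110010110101101 | 1 | 0
  32 | 001100101101011010 | 0 | 0
  33 | 011001011010110100 | 0 | 1
  34 | 110010110101101001 | 1 | 0
  35 | 100101101011010010 | 1 | 1
  36 | 001011010110100101 | 0 | 1
  37 | 010110101101001011 | 0 | 0
  38 | 101101011010010110 | 1 | 0
  39 | 011010110100101100 | 0 | 1
  40 | 110101101001011001 | 1 | 1
  41 | 101011010010110011 | 1 | 0
  42 | 010110100101100110 | 0 | 0
  43 | 101101001011001100 | 1 | 1
  44 | 011010010110011001 | 0 | 1
  45 | 110100101100110011 | 1 | 1
  46 | 101001011001100111 | 1 | 0
  47 | 010010110011001110 | 0 | 1
  48 | 100101100110011101 | 1 | 1
  49 | 001011001100111011 | 0 | 0
  50 | 010110011001110110 | 0 | 1
  51 | 101100110011101101 | 1 | 0
  52 | 011001100111011010 | 0 | 0
  53 | 110011001110110100 | 1 | 1
  54 | 100110011101101001 | 1 | 0
  55 | 001100111011010010 | 0 | 1
  56 | 011001110110100101 | 0 | 1
  57 | 110011101101001011 | 1 | 1
  58 | 100111011010010111 | 1 | 0
  59 | 001110110100101110 | 0 | 1
  60 | 011101101001011101 | 0 | 0
  61 | 111011010010111010 | 1 | 0
  62 | 110110100101110100 | 1 | 1
  63 | 101101001011101001 | 1 | 1
  64 | 011010010111010011 | 0 | 1
  65 | 110100101110100111 | 1 | 1
  66 | 101001011101001111 | 1 | 0
  67 | 010010111010011110 | 0 | 1
  68 | 100101110100111101 | 1 | 0
  69 | 001011101001111010 | 0 | 0
  70 | 010111010011110100 | 0 | 1
  71 | 101110100111101001 | 1 | 1
  72 | 011101001111010011 | 0 | 0
  73 | 111010011110100110 | 1 | 0
  74 | 110100111101001100 | 1 | 0
  75 | 101001111010011000 | 1 | 0
  76 | 010011110100110000 | 0 | 1
  77 | 100111101001100001 | 1 | 1
  78 | 001111010011000011 | 0 | 1
  79 | 011110100110000111 | 0 | 0
  80 | 111101001100001110 | 1 | 1
  81 | 111010011000011101 | 1 | 0
  82 | 110100110000111010 | 1 | 0
  83 | 101001100001110100 | 1 | 1
  84 | 010011000011101001 | 0 | 0
  85 | 100110000111010010 | 1 | 1
  86 | 001100001110100101 | 0 | 0
  87 | 011000011101001010 | 0 | 1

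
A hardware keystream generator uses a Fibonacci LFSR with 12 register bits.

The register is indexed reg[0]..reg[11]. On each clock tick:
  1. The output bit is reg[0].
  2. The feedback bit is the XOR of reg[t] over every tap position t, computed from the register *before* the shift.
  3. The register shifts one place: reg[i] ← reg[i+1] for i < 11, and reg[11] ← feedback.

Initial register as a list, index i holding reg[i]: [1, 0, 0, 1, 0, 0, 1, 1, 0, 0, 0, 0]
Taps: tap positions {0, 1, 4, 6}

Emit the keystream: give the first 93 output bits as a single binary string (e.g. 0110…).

100100110000010001000101100111110000100100111100011110011101011000101001001010100011010100000

k : reg_k → out_k, fb_k
0: 100100110000 → 1, fb=0
1: 001001100000 → 0, fb=1
2: 010011000001 → 0, fb=0
3: 100110000010 → 1, fb=0
4: 001100000100 → 0, fb=0
5: 011000001000 → 0, fb=1
6: 110000010001 → 1, fb=0
7: 100000100010 → 1, fb=0
8: 000001000100 → 0, fb=0
9: 000010001000 → 0, fb=1
10: 000100010001 → 0, fb=0
11: 001000100010 → 0, fb=1
12: 010001000101 → 0, fb=1
13: 100010001011 → 1, fb=0
14: 000100010110 → 0, fb=0
15: 001000101100 → 0, fb=1
16: 010001011001 → 0, fb=1
17: 100010110011 → 1, fb=1
18: 000101100111 → 0, fb=1
19: 001011001111 → 0, fb=1
20: 010110011111 → 0, fb=0
21: 101100111110 → 1, fb=0
22: 011001111100 → 0, fb=0
23: 110011111000 → 1, fb=0
24: 100111110000 → 1, fb=1
25: 001111100001 → 0, fb=0
26: 011111000010 → 0, fb=0
27: 111110000100 → 1, fb=1
28: 111100001001 → 1, fb=0
29: 111000010010 → 1, fb=0
30: 110000100100 → 1, fb=1
31: 100001001001 → 1, fb=1
32: 000010010011 → 0, fb=1
33: 000100100111 → 0, fb=1
34: 001001001111 → 0, fb=0
35: 010010011110 → 0, fb=0
36: 100100111100 → 1, fb=0
37: 001001111000 → 0, fb=1
38: 010011110001 → 0, fb=1
39: 100111100011 → 1, fb=1
40: 001111000111 → 0, fb=1
41: 011110001111 → 0, fb=0
42: 111100011110 → 1, fb=0
43: 111000111100 → 1, fb=1
44: 110001111001 → 1, fb=1
45: 100011110011 → 1, fb=1
46: 000111100111 → 0, fb=0
47: 001111001110 → 0, fb=1
48: 011110011101 → 0, fb=0
49: 111100111010 → 1, fb=1
50: 111001110101 → 1, fb=1
51: 110011101011 → 1, fb=0
52: 100111010110 → 1, fb=0
53: 001110101100 → 0, fb=0
54: 011101011000 → 0, fb=1
55: 111010110001 → 1, fb=0
56: 110101100010 → 1, fb=1
57: 101011000101 → 1, fb=0
58: 010110001010 → 0, fb=0
59: 101100010100 → 1, fb=1
60: 011000101001 → 0, fb=0
61: 110001010010 → 1, fb=0
62: 100010100100 → 1, fb=1
63: 000101001001 → 0, fb=0
64: 001010010010 → 0, fb=1
65: 010100100101 → 0, fb=0
66: 101001001010 → 1, fb=1
67: 010010010101 → 0, fb=0
68: 100100101010 → 1, fb=0
69: 001001010100 → 0, fb=0
70: 010010101000 → 0, fb=1
71: 100101010001 → 1, fb=1
72: 001010100011 → 0, fb=0
73: 010101000110 → 0, fb=1
74: 101010001101 → 1, fb=0
75: 010100011010 → 0, fb=1
76: 101000110101 → 1, fb=0
77: 010001101010 → 0, fb=0
78: 100011010100 → 1, fb=0
79: 000110101000 → 0, fb=0
80: 001101010000 → 0, fb=0
81: 011010100000 → 0, fb=1
82: 110101000001 → 1, fb=0
83: 101010000010 → 1, fb=0
84: 010100000100 → 0, fb=1
85: 101000001001 → 1, fb=1
86: 010000010011 → 0, fb=1
87: 100000100111 → 1, fb=0
88: 000001001110 → 0, fb=0
89: 000010011100 → 0, fb=1
90: 000100111001 → 0, fb=1
91: 001001110011 → 0, fb=1
92: 010011100111 → 0, fb=1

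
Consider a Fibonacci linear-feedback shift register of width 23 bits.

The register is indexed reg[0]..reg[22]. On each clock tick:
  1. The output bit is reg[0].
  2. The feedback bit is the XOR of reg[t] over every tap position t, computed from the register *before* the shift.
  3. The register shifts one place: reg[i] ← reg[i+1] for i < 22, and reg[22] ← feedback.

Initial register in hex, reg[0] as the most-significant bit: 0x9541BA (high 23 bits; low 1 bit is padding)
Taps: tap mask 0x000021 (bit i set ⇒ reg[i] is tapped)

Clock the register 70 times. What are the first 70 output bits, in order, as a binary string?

1001010101000001101110100111101011101101111010100100111010100001010001

step | reg (before) | out | fb
   0 | 10010101010000011011101 | 1 | 0
   1 | 00101010100000110111010 | 0 | 0
   2 | 01010101000001101110100 | 0 | 1
   3 | 10101010000011011101001 | 1 | 1
   4 | 01010100000110111010011 | 0 | 1
   5 | 10101000001101110100111 | 1 | 1
   6 | 01010000011011101001111 | 0 | 0
   7 | 10100000110111010011110 | 1 | 1
   8 | 01000001101110100111101 | 0 | 0
   9 | 10000011011101001111010 | 1 | 1
  10 | 00000110111010011110101 | 0 | 1
  11 | 00001101110100111101011 | 0 | 1
  12 | 00011011101001111010111 | 0 | 0
  13 | 00110111010011110101110 | 0 | 1
  14 | 01101110100111101011101 | 0 | 1
  15 | 11011101001111010111011 | 1 | 0
  16 | 10111010011110101110110 | 1 | 1
  17 | 01110100111101011101101 | 0 | 1
  18 | 11101001111010111011011 | 1 | 1
  19 | 11010011110101110110111 | 1 | 1
  20 | 10100111101011101101111 | 1 | 0
  21 | 01001111010111011011110 | 0 | 1
  22 | 10011110101110110111101 | 1 | 0
  23 | 00111101011101101111010 | 0 | 1
  24 | 01111010111011011110101 | 0 | 0
  25 | 11110101110110111101010 | 1 | 0
  26 | 11101011101101111010100 | 1 | 1
  27 | 11010111011011110101001 | 1 | 0
  28 | 10101110110111101010010 | 1 | 0
  29 | 01011101101111010100100 | 0 | 1
  30 | 10111011011110101001001 | 1 | 1
  31 | 01110110111101010010011 | 0 | 1
  32 | 11101101111010100100111 | 1 | 0
  33 | 11011011110101001001110 | 1 | 1
  34 | 10110111101010010011101 | 1 | 0
  35 | 01101111010100100111010 | 0 | 1
  36 | 11011110101001001110101 | 1 | 0
  37 | 10111101010010011101010 | 1 | 0
  38 | 01111010100100111010100 | 0 | 0
  39 | 11110101001001110101000 | 1 | 0
  40 | 11101010010011101010000 | 1 | 1
  41 | 11010100100111010100001 | 1 | 0
  42 | 10101001001110101000010 | 1 | 1
  43 | 01010010011101010000101 | 0 | 0
  44 | 10100100111010100001010 | 1 | 0
  45 | 01001001110101000010100 | 0 | 0
  46 | 10010011101010000101000 | 1 | 1
  47 | 00100111010100001010001 | 0 | 1
  48 | 01001110101000010100011 | 0 | 1
  49 | 10011101010000101000111 | 1 | 0
  50 | 00111010100001010001110 | 0 | 0
  51 | 01110101000010100011100 | 0 | 1
  52 | 11101010000101000111001 | 1 | 1
  53 | 11010100001010001110011 | 1 | 0
  54 | 10101000010100011100110 | 1 | 1
  55 | 01010000101000111001101 | 0 | 0
  56 | 10100001010001110011010 | 1 | 1
  57 | 01000010100011100110101 | 0 | 0
  58 | 10000101000111001101010 | 1 | 0
  59 | 00001010001110011010100 | 0 | 0
  60 | 00010100011100110101000 | 0 | 1
  61 | 00101000111001101010001 | 0 | 0
  62 | 01010001110011010100010 | 0 | 0
  63 | 10100011100110101000100 | 1 | 1
  64 | 01000111001101010001001 | 0 | 1
  65 | 10001110011010100010011 | 1 | 0
  66 | 00011100110101000100110 | 0 | 1
  67 | 00111001101010001001101 | 0 | 0
  68 | 01110011010100010011010 | 0 | 0
  69 | 11100110101000100110100 | 1 | 0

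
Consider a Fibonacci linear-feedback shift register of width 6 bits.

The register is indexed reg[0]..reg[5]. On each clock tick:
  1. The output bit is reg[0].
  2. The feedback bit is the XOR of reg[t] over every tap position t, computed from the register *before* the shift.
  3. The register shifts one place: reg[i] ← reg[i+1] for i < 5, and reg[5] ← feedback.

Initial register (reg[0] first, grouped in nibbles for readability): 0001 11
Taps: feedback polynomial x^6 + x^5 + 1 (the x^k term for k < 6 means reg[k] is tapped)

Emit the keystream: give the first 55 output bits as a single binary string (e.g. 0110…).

tick  register→output (feedback)
  0  000111→0 (1)
  1  001111→0 (1)
  2  011111→0 (1)
  3  111111→1 (0)
  4  111110→1 (1)
  5  111101→1 (0)
  6  111010→1 (1)
  7  110101→1 (0)
  8  101010→1 (1)
  9  010101→0 (1)
 10  101011→1 (0)
 11  010110→0 (0)
 12  101100→1 (1)
 13  011001→0 (1)
 14  110011→1 (0)
 15  100110→1 (1)
 16  001101→0 (1)
 17  011011→0 (1)
 18  110111→1 (0)
 19  101110→1 (1)
 20  011101→0 (1)
 21  111011→1 (0)
 22  110110→1 (1)
 23  101101→1 (0)
 24  011010→0 (0)
 25  110100→1 (1)
 26  101001→1 (0)
 27  010010→0 (0)
 28  100100→1 (1)
 29  001001→0 (1)
 30  010011→0 (1)
 31  100111→1 (0)
 32  001110→0 (0)
 33  011100→0 (0)
 34  111000→1 (1)
 35  110001→1 (0)
 36  100010→1 (1)
 37  000101→0 (1)
 38  001011→0 (1)
 39  010111→0 (1)
 40  101111→1 (0)
 41  011110→0 (0)
 42  111100→1 (1)
 43  111001→1 (0)
 44  110010→1 (1)
 45  100101→1 (0)
 46  001010→0 (0)
 47  010100→0 (0)
 48  101000→1 (1)
 49  010001→0 (1)
 50  100011→1 (0)
 51  000110→0 (0)
 52  001100→0 (0)
 53  011000→0 (0)
 54  110000→1 (1)

0001111110101011001101110110100100111000101111001010001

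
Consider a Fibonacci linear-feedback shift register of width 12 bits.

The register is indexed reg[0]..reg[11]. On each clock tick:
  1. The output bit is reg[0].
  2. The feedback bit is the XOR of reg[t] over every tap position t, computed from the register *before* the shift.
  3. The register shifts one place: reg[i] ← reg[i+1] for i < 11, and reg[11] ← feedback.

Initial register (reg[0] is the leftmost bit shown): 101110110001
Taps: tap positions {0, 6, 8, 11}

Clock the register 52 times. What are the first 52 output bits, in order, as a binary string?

tick  register→output (feedback)
  0  101110110001→1 (1)
  1  011101100011→0 (0)
  2  111011000110→1 (1)
  3  110110001101→1 (1)
  4  101100011011→1 (1)
  5  011000110111→0 (0)
  6  110001101110→1 (1)
  7  100011011101→1 (1)
  8  000110111011→0 (1)
  9  001101110111→0 (0)
 10  011011101110→0 (0)
 11  110111011100→1 (0)
 12  101110111000→1 (1)
 13  011101110001→0 (0)
 14  111011100010→1 (0)
 15  110111000100→1 (1)
 16  101110001001→1 (1)
 17  011100010011→0 (1)
 18  111000100111→1 (1)
 19  110001001111→1 (1)
 20  100010011111→1 (1)
 21  000100111111→0 (1)
 22  001001111111→0 (1)
 23  010011111111→0 (1)
 24  100111111111→1 (0)
 25  001111111110→0 (0)
 26  011111111100→0 (0)
 27  111111111000→1 (1)
 28  111111110001→1 (1)
 29  111111100011→1 (1)
 30  111111000111→1 (0)
 31  111110001110→1 (0)
 32  111100011100→1 (0)
 33  111000111000→1 (1)
 34  110001110001→1 (1)
 35  100011100011→1 (1)
 36  000111000111→0 (1)
 37  001110001111→0 (0)
 38  011100011110→0 (1)
 39  111000111101→1 (0)
 40  110001111010→1 (1)
 41  100011110101→1 (1)
 42  000111101011→0 (1)
 43  001111010111→0 (1)
 44  011110101111→0 (1)
 45  111101011111→1 (1)
 46  111010111111→1 (0)
 47  110101111110→1 (1)
 48  101011111101→1 (0)
 49  010111111010→0 (0)
 50  101111110100→1 (0)
 51  011111101000→0 (0)

1011101100011011101110001001111111110001110001111010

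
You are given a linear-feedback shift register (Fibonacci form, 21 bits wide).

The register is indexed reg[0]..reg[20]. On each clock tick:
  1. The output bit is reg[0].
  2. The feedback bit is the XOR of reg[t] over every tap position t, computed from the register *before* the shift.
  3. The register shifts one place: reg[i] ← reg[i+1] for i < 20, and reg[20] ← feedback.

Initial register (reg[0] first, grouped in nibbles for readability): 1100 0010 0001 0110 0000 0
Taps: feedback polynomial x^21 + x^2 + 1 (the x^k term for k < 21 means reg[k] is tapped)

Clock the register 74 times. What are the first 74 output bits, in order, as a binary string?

11000010000101100000011001010010011100001111100011011101100110001101110101

tick  register→output (feedback)
  0  110000100001011000000→1 (1)
  1  100001000010110000001→1 (1)
  2  000010000101100000011→0 (0)
  3  000100001011000000110→0 (0)
  4  001000010110000001100→0 (1)
  5  010000101100000011001→0 (0)
  6  100001011000000110010→1 (1)
  7  000010110000001100101→0 (0)
  8  000101100000011001010→0 (0)
  9  001011000000110010100→0 (1)
 10  010110000001100101001→0 (0)
 11  101100000011001010010→1 (0)
 12  011000000110010100100→0 (1)
 13  110000001100101001001→1 (1)
 14  100000011001010010011→1 (1)
 15  000000110010100100111→0 (0)
 16  000001100101001001110→0 (0)
 17  000011001010010011100→0 (0)
 18  000110010100100111000→0 (0)
 19  001100101001001110000→0 (1)
 20  011001010010011100001→0 (1)
 21  110010100100111000011→1 (1)
 22  100101001001110000111→1 (1)
 23  001010010011100001111→0 (1)
 24  010100100111000011111→0 (0)
 25  101001001110000111110→1 (0)
 26  010010011100001111100→0 (0)
 27  100100111000011111000→1 (1)
 28  001001110000111110001→0 (1)
 29  010011100001111100011→0 (0)
 30  100111000011111000110→1 (1)
 31  001110000111110001101→0 (1)
 32  011100001111100011011→0 (1)
 33  111000011111000110111→1 (0)
 34  110000111110001101110→1 (1)
 35  100001111100011011101→1 (1)
 36  000011111000110111011→0 (0)
 37  000111110001101110110→0 (0)
 38  001111100011011101100→0 (1)
 39  011111000110111011001→0 (1)
 40  111110001101110110011→1 (0)
 41  111100011011101100110→1 (0)
 42  111000110111011001100→1 (0)
 43  110001101110110011000→1 (1)
 44  100011011101100110001→1 (1)
 45  000110111011001100011→0 (0)
 46  001101110110011000110→0 (1)
 47  011011101100110001101→0 (1)
 48  110111011001100011011→1 (1)
 49  101110110011000110111→1 (0)
 50  011101100110001101110→0 (1)
 51  111011001100011011101→1 (0)
 52  110110011000110111010→1 (1)
 53  101100110001101110101→1 (0)
 54  011001100011011101010→0 (1)
 55  110011000110111010101→1 (1)
 56  100110001101110101011→1 (1)
 57  001100011011101010111→0 (1)
 58  011000110111010101111→0 (1)
 59  110001101110101011111→1 (1)
 60  100011011101010111111→1 (1)
 61  000110111010101111111→0 (0)
 62  001101110101011111110→0 (1)
 63  011011101010111111101→0 (1)
 64  110111010101111111011→1 (1)
 65  101110101011111110111→1 (0)
 66  011101010111111101110→0 (1)
 67  111010101111111011101→1 (0)
 68  110101011111110111010→1 (1)
 69  101010111111101110101→1 (0)
 70  010101111111011101010→0 (0)
 71  101011111110111010100→1 (0)
 72  010111111101110101000→0 (0)
 73  101111111011101010000→1 (0)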